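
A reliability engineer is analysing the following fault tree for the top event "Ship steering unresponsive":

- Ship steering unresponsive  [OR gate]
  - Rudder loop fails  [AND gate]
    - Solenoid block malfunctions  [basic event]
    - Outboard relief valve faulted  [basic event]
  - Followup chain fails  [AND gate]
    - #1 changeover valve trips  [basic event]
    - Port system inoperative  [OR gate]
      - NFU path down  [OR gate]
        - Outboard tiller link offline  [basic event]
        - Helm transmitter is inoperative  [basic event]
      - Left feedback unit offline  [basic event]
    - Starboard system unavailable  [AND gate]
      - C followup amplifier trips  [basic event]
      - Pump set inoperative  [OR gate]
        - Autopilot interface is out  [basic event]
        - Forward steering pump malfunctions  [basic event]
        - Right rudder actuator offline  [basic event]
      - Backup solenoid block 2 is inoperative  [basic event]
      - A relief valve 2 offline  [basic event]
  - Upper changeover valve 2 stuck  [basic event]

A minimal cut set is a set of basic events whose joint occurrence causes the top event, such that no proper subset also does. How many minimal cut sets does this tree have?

11

Rudder loop fails [AND]: one cut set from each child combined → 1 × 1 = 1 cut set(s).
NFU path down [OR]: union of children's cut sets → 2 cut set(s).
Port system inoperative [OR]: union of children's cut sets → 3 cut set(s).
Pump set inoperative [OR]: union of children's cut sets → 3 cut set(s).
Starboard system unavailable [AND]: one cut set from each child combined → 1 × 3 × 1 × 1 = 3 cut set(s).
Followup chain fails [AND]: one cut set from each child combined → 1 × 3 × 3 = 9 cut set(s).
Ship steering unresponsive [OR]: union of children's cut sets → 11 cut set(s).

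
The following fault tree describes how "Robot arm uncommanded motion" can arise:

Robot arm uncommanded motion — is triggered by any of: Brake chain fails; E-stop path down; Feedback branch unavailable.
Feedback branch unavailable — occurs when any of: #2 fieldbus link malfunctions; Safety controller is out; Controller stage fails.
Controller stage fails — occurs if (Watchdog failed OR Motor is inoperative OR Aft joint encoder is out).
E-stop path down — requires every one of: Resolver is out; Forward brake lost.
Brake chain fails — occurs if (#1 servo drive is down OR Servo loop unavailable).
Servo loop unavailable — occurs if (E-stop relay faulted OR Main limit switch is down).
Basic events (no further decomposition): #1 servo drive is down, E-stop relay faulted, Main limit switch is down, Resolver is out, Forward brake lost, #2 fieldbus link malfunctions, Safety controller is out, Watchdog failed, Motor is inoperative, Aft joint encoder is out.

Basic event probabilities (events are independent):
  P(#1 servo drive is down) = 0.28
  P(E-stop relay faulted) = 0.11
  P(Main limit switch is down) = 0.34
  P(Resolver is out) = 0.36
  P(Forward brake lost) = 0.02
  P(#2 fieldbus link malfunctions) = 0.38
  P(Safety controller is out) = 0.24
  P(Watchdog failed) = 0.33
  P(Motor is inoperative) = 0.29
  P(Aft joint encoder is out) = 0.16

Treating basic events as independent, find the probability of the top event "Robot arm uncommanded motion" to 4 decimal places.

P(Servo loop unavailable) [OR] = 1 − (1−0.11) × (1−0.34) = 0.412600
P(Brake chain fails) [OR] = 1 − (1−0.28) × (1−0.412600) = 0.577072
P(E-stop path down) [AND] = 0.36 × 0.02 = 0.007200
P(Controller stage fails) [OR] = 1 − (1−0.33) × (1−0.29) × (1−0.16) = 0.600412
P(Feedback branch unavailable) [OR] = 1 − (1−0.38) × (1−0.24) × (1−0.600412) = 0.811714
P(Robot arm uncommanded motion) [OR] = 1 − (1−0.577072) × (1−0.007200) × (1−0.811714) = 0.920942
Rounded to 4 decimal places: P(Robot arm uncommanded motion) ≈ 0.9209.

0.9209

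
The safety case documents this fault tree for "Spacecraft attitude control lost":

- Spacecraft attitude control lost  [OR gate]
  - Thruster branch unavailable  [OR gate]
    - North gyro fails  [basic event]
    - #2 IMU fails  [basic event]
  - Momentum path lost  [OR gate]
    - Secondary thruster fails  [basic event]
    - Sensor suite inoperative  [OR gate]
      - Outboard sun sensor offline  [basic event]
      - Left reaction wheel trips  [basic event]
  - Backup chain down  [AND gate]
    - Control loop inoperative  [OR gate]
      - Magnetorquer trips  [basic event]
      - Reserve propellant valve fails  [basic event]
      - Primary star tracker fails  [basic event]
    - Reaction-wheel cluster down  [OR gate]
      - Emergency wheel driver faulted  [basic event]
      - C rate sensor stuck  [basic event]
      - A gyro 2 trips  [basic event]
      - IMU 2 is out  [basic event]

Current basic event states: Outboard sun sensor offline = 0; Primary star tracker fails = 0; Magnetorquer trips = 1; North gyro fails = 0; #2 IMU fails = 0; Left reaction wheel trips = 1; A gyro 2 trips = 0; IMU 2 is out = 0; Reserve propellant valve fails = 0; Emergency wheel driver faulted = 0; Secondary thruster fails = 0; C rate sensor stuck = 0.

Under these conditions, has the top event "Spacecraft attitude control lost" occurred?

Thruster branch unavailable [OR]: North gyro fails=not, #2 IMU fails=not → no input occurs → does not occur.
Sensor suite inoperative [OR]: Outboard sun sensor offline=not, Left reaction wheel trips=occurs → at least one input occurs → occurs.
Momentum path lost [OR]: Secondary thruster fails=not, Sensor suite inoperative=occurs → at least one input occurs → occurs.
Control loop inoperative [OR]: Magnetorquer trips=occurs, Reserve propellant valve fails=not, Primary star tracker fails=not → at least one input occurs → occurs.
Reaction-wheel cluster down [OR]: Emergency wheel driver faulted=not, C rate sensor stuck=not, A gyro 2 trips=not, IMU 2 is out=not → no input occurs → does not occur.
Backup chain down [AND]: Control loop inoperative=occurs, Reaction-wheel cluster down=not → not all inputs occur → does not occur.
Spacecraft attitude control lost [OR]: Thruster branch unavailable=not, Momentum path lost=occurs, Backup chain down=not → at least one input occurs → occurs.

Yes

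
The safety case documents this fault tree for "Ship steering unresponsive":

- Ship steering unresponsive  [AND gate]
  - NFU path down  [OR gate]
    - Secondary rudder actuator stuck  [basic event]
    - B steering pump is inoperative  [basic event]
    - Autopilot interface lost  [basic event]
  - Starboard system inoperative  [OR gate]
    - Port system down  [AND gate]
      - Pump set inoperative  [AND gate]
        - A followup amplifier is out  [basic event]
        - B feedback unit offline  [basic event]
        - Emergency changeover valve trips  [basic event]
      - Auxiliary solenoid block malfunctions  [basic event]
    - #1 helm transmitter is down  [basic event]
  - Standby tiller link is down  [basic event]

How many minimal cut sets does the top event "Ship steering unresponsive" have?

NFU path down [OR]: union of children's cut sets → 3 cut set(s).
Pump set inoperative [AND]: one cut set from each child combined → 1 × 1 × 1 = 1 cut set(s).
Port system down [AND]: one cut set from each child combined → 1 × 1 = 1 cut set(s).
Starboard system inoperative [OR]: union of children's cut sets → 2 cut set(s).
Ship steering unresponsive [AND]: one cut set from each child combined → 3 × 2 × 1 = 6 cut set(s).
Minimal cut sets: {A followup amplifier is out, Auxiliary solenoid block malfunctions, B feedback unit offline, Emergency changeover valve trips, Secondary rudder actuator stuck, Standby tiller link is down}; {#1 helm transmitter is down, Secondary rudder actuator stuck, Standby tiller link is down}; {A followup amplifier is out, Auxiliary solenoid block malfunctions, B feedback unit offline, B steering pump is inoperative, Emergency changeover valve trips, Standby tiller link is down}; {#1 helm transmitter is down, B steering pump is inoperative, Standby tiller link is down}; {A followup amplifier is out, Autopilot interface lost, Auxiliary solenoid block malfunctions, B feedback unit offline, Emergency changeover valve trips, Standby tiller link is down}; {#1 helm transmitter is down, Autopilot interface lost, Standby tiller link is down}.

6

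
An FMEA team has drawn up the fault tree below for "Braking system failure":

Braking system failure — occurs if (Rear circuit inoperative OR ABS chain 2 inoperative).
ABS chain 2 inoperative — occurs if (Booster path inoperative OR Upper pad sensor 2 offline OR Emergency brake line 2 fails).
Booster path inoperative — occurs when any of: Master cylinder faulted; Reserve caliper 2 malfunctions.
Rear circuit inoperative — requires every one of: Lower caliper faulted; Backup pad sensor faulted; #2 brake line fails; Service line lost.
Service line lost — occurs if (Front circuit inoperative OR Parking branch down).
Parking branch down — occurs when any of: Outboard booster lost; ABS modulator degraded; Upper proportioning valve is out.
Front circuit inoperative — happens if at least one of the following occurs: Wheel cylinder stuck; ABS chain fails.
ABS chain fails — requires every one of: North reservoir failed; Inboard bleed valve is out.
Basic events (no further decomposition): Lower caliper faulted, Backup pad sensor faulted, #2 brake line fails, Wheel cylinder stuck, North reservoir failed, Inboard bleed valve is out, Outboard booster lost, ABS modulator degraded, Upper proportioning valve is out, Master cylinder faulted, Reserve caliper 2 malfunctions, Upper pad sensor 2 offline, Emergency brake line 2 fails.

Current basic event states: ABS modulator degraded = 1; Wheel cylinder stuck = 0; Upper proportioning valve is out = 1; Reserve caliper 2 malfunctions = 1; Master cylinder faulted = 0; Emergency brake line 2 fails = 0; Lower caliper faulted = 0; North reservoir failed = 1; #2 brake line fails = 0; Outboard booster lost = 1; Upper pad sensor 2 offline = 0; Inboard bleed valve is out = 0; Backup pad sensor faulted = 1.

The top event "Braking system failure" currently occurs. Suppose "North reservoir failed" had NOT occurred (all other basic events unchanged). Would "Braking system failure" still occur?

Yes

Counterfactual: set "North reservoir failed" to not occurred.
ABS chain fails [AND]: North reservoir failed=not, Inboard bleed valve is out=not → not all inputs occur → does not occur.
Front circuit inoperative [OR]: Wheel cylinder stuck=not, ABS chain fails=not → no input occurs → does not occur.
Parking branch down [OR]: Outboard booster lost=occurs, ABS modulator degraded=occurs, Upper proportioning valve is out=occurs → at least one input occurs → occurs.
Service line lost [OR]: Front circuit inoperative=not, Parking branch down=occurs → at least one input occurs → occurs.
Rear circuit inoperative [AND]: Lower caliper faulted=not, Backup pad sensor faulted=occurs, #2 brake line fails=not, Service line lost=occurs → not all inputs occur → does not occur.
Booster path inoperative [OR]: Master cylinder faulted=not, Reserve caliper 2 malfunctions=occurs → at least one input occurs → occurs.
ABS chain 2 inoperative [OR]: Booster path inoperative=occurs, Upper pad sensor 2 offline=not, Emergency brake line 2 fails=not → at least one input occurs → occurs.
Braking system failure [OR]: Rear circuit inoperative=not, ABS chain 2 inoperative=occurs → at least one input occurs → occurs.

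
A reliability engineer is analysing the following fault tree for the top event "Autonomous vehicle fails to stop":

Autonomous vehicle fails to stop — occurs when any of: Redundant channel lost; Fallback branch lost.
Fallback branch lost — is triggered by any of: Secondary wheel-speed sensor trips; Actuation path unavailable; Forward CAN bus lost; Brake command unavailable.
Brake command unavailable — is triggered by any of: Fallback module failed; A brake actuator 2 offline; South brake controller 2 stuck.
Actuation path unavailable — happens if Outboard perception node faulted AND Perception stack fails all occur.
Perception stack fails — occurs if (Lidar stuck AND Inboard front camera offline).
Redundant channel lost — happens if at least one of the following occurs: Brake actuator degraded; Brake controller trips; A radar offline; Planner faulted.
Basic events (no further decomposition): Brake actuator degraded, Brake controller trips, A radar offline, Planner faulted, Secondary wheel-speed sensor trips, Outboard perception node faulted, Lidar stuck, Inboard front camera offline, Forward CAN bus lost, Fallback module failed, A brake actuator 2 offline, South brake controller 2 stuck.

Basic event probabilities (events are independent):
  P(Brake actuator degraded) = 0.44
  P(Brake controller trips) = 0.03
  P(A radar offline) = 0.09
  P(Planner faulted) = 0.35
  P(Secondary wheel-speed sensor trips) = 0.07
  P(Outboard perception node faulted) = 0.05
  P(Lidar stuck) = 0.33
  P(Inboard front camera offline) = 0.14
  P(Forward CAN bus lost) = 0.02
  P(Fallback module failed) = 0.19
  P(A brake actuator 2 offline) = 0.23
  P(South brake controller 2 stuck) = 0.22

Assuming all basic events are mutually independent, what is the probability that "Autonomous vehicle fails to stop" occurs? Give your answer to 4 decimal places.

0.8579

P(Redundant channel lost) [OR] = 1 − (1−0.44) × (1−0.03) × (1−0.09) × (1−0.35) = 0.678697
P(Perception stack fails) [AND] = 0.33 × 0.14 = 0.046200
P(Actuation path unavailable) [AND] = 0.05 × 0.046200 = 0.002310
P(Brake command unavailable) [OR] = 1 − (1−0.19) × (1−0.23) × (1−0.22) = 0.513514
P(Fallback branch lost) [OR] = 1 − (1−0.07) × (1−0.002310) × (1−0.02) × (1−0.513514) = 0.557641
P(Autonomous vehicle fails to stop) [OR] = 1 − (1−0.678697) × (1−0.557641) = 0.857869
Rounded to 4 decimal places: P(Autonomous vehicle fails to stop) ≈ 0.8579.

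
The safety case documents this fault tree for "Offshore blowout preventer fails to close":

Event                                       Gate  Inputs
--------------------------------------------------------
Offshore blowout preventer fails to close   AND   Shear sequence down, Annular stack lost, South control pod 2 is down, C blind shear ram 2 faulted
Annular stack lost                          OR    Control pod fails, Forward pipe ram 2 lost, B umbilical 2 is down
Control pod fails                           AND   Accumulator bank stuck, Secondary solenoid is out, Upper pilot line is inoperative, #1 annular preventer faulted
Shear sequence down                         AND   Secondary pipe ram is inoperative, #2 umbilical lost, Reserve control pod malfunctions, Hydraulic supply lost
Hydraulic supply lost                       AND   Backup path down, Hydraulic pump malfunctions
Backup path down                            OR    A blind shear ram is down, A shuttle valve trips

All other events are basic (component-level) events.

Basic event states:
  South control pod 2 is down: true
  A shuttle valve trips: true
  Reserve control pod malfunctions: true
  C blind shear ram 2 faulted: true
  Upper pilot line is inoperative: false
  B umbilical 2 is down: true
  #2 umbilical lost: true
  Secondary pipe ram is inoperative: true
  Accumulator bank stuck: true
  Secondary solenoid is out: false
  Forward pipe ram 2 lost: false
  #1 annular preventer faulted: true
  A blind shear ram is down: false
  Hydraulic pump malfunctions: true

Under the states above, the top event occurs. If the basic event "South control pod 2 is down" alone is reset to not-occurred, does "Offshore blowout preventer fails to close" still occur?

No

Counterfactual: set "South control pod 2 is down" to not occurred.
Backup path down [OR]: A blind shear ram is down=not, A shuttle valve trips=occurs → at least one input occurs → occurs.
Hydraulic supply lost [AND]: Backup path down=occurs, Hydraulic pump malfunctions=occurs → all inputs occur → occurs.
Shear sequence down [AND]: Secondary pipe ram is inoperative=occurs, #2 umbilical lost=occurs, Reserve control pod malfunctions=occurs, Hydraulic supply lost=occurs → all inputs occur → occurs.
Control pod fails [AND]: Accumulator bank stuck=occurs, Secondary solenoid is out=not, Upper pilot line is inoperative=not, #1 annular preventer faulted=occurs → not all inputs occur → does not occur.
Annular stack lost [OR]: Control pod fails=not, Forward pipe ram 2 lost=not, B umbilical 2 is down=occurs → at least one input occurs → occurs.
Offshore blowout preventer fails to close [AND]: Shear sequence down=occurs, Annular stack lost=occurs, South control pod 2 is down=not, C blind shear ram 2 faulted=occurs → not all inputs occur → does not occur.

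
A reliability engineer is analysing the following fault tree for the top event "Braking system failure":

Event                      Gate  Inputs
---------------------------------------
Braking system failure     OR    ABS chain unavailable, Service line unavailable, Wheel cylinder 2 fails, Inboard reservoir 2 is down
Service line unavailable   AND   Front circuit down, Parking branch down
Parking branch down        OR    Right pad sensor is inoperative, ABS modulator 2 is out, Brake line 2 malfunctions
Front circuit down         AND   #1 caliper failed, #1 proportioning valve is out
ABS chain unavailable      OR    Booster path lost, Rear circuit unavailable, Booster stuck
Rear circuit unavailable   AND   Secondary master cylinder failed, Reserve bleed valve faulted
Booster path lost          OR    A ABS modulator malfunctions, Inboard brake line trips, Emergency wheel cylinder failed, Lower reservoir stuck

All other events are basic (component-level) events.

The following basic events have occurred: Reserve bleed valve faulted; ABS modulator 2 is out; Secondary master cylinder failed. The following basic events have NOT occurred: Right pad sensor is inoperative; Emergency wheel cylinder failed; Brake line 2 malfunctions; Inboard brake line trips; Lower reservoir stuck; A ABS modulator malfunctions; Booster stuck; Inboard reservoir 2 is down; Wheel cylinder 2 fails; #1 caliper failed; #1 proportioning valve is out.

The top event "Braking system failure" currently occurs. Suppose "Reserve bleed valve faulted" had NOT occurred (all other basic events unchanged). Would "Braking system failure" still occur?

No

Counterfactual: set "Reserve bleed valve faulted" to not occurred.
Booster path lost [OR]: A ABS modulator malfunctions=not, Inboard brake line trips=not, Emergency wheel cylinder failed=not, Lower reservoir stuck=not → no input occurs → does not occur.
Rear circuit unavailable [AND]: Secondary master cylinder failed=occurs, Reserve bleed valve faulted=not → not all inputs occur → does not occur.
ABS chain unavailable [OR]: Booster path lost=not, Rear circuit unavailable=not, Booster stuck=not → no input occurs → does not occur.
Front circuit down [AND]: #1 caliper failed=not, #1 proportioning valve is out=not → not all inputs occur → does not occur.
Parking branch down [OR]: Right pad sensor is inoperative=not, ABS modulator 2 is out=occurs, Brake line 2 malfunctions=not → at least one input occurs → occurs.
Service line unavailable [AND]: Front circuit down=not, Parking branch down=occurs → not all inputs occur → does not occur.
Braking system failure [OR]: ABS chain unavailable=not, Service line unavailable=not, Wheel cylinder 2 fails=not, Inboard reservoir 2 is down=not → no input occurs → does not occur.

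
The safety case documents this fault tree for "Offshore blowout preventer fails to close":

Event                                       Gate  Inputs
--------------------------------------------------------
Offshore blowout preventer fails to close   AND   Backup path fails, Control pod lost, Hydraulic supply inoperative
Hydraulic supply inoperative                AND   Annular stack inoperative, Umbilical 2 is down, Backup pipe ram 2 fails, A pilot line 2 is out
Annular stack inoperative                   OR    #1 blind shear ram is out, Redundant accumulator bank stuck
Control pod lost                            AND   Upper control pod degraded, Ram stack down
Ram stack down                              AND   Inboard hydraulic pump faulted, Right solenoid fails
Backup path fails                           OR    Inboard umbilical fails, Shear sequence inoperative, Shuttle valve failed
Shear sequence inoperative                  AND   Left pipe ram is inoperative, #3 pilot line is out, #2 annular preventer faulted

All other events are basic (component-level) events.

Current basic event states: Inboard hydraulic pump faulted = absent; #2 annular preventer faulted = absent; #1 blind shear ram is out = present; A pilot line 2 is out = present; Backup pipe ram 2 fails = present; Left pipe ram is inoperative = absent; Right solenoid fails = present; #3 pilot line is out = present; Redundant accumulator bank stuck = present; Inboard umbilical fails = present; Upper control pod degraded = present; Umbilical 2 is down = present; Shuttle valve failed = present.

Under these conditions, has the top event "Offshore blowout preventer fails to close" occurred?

No

Shear sequence inoperative [AND]: Left pipe ram is inoperative=not, #3 pilot line is out=occurs, #2 annular preventer faulted=not → not all inputs occur → does not occur.
Backup path fails [OR]: Inboard umbilical fails=occurs, Shear sequence inoperative=not, Shuttle valve failed=occurs → at least one input occurs → occurs.
Ram stack down [AND]: Inboard hydraulic pump faulted=not, Right solenoid fails=occurs → not all inputs occur → does not occur.
Control pod lost [AND]: Upper control pod degraded=occurs, Ram stack down=not → not all inputs occur → does not occur.
Annular stack inoperative [OR]: #1 blind shear ram is out=occurs, Redundant accumulator bank stuck=occurs → at least one input occurs → occurs.
Hydraulic supply inoperative [AND]: Annular stack inoperative=occurs, Umbilical 2 is down=occurs, Backup pipe ram 2 fails=occurs, A pilot line 2 is out=occurs → all inputs occur → occurs.
Offshore blowout preventer fails to close [AND]: Backup path fails=occurs, Control pod lost=not, Hydraulic supply inoperative=occurs → not all inputs occur → does not occur.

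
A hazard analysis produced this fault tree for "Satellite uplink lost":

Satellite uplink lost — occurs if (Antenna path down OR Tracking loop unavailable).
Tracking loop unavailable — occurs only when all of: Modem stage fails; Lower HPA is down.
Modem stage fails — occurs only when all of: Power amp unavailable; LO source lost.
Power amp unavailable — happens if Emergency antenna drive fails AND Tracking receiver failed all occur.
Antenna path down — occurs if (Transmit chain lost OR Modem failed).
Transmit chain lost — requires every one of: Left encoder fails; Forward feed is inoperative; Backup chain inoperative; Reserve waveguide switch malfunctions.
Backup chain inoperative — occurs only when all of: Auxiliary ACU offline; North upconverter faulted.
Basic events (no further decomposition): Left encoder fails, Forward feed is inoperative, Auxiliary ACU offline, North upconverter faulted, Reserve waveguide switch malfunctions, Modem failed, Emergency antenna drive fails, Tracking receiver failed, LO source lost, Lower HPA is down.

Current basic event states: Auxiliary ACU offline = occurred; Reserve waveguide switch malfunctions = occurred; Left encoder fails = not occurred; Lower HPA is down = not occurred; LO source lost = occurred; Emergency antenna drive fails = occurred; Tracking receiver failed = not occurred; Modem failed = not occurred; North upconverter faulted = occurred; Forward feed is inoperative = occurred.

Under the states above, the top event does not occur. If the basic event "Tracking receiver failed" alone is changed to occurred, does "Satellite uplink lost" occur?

No

Counterfactual: set "Tracking receiver failed" to occurred.
Backup chain inoperative [AND]: Auxiliary ACU offline=occurs, North upconverter faulted=occurs → all inputs occur → occurs.
Transmit chain lost [AND]: Left encoder fails=not, Forward feed is inoperative=occurs, Backup chain inoperative=occurs, Reserve waveguide switch malfunctions=occurs → not all inputs occur → does not occur.
Antenna path down [OR]: Transmit chain lost=not, Modem failed=not → no input occurs → does not occur.
Power amp unavailable [AND]: Emergency antenna drive fails=occurs, Tracking receiver failed=occurs → all inputs occur → occurs.
Modem stage fails [AND]: Power amp unavailable=occurs, LO source lost=occurs → all inputs occur → occurs.
Tracking loop unavailable [AND]: Modem stage fails=occurs, Lower HPA is down=not → not all inputs occur → does not occur.
Satellite uplink lost [OR]: Antenna path down=not, Tracking loop unavailable=not → no input occurs → does not occur.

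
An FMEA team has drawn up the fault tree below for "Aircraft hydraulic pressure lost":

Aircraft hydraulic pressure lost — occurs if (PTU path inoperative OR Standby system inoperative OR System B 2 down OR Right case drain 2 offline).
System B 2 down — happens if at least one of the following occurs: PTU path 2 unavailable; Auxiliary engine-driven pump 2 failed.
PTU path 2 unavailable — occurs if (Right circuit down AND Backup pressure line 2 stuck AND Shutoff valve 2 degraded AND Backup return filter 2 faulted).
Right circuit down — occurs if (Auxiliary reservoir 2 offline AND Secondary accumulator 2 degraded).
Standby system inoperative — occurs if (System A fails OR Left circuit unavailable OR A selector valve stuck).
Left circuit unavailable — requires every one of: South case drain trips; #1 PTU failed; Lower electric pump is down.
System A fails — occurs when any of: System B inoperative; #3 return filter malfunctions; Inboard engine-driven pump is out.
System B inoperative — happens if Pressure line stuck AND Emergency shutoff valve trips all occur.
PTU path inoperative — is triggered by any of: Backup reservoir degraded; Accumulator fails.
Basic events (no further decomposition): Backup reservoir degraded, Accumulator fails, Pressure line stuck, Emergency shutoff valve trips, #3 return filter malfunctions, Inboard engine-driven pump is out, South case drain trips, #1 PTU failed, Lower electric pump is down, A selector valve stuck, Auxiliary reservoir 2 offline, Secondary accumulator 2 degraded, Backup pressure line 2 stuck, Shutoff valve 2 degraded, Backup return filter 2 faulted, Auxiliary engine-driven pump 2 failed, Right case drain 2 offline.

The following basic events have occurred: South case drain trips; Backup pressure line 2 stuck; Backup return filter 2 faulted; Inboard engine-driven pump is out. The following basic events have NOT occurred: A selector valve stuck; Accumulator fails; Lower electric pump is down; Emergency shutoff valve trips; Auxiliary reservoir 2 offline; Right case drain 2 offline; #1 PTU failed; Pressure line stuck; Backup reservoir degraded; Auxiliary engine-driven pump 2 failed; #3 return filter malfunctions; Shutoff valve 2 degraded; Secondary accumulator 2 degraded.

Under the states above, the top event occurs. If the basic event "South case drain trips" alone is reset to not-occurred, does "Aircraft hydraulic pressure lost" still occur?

Yes

Counterfactual: set "South case drain trips" to not occurred.
PTU path inoperative [OR]: Backup reservoir degraded=not, Accumulator fails=not → no input occurs → does not occur.
System B inoperative [AND]: Pressure line stuck=not, Emergency shutoff valve trips=not → not all inputs occur → does not occur.
System A fails [OR]: System B inoperative=not, #3 return filter malfunctions=not, Inboard engine-driven pump is out=occurs → at least one input occurs → occurs.
Left circuit unavailable [AND]: South case drain trips=not, #1 PTU failed=not, Lower electric pump is down=not → not all inputs occur → does not occur.
Standby system inoperative [OR]: System A fails=occurs, Left circuit unavailable=not, A selector valve stuck=not → at least one input occurs → occurs.
Right circuit down [AND]: Auxiliary reservoir 2 offline=not, Secondary accumulator 2 degraded=not → not all inputs occur → does not occur.
PTU path 2 unavailable [AND]: Right circuit down=not, Backup pressure line 2 stuck=occurs, Shutoff valve 2 degraded=not, Backup return filter 2 faulted=occurs → not all inputs occur → does not occur.
System B 2 down [OR]: PTU path 2 unavailable=not, Auxiliary engine-driven pump 2 failed=not → no input occurs → does not occur.
Aircraft hydraulic pressure lost [OR]: PTU path inoperative=not, Standby system inoperative=occurs, System B 2 down=not, Right case drain 2 offline=not → at least one input occurs → occurs.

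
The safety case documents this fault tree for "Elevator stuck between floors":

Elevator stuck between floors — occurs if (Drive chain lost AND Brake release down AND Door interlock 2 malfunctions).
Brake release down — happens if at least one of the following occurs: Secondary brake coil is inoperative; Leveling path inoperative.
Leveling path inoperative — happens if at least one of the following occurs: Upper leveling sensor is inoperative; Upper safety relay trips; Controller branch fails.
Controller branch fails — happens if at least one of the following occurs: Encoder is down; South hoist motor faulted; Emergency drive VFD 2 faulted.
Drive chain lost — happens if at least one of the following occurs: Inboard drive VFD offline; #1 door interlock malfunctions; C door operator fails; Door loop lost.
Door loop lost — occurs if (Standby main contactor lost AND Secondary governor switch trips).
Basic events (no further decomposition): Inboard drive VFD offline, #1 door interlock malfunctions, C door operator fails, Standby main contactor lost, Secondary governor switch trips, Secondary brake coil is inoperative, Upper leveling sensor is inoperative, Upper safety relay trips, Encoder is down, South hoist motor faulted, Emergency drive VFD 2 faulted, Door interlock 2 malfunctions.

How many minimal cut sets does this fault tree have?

24

Door loop lost [AND]: one cut set from each child combined → 1 × 1 = 1 cut set(s).
Drive chain lost [OR]: union of children's cut sets → 4 cut set(s).
Controller branch fails [OR]: union of children's cut sets → 3 cut set(s).
Leveling path inoperative [OR]: union of children's cut sets → 5 cut set(s).
Brake release down [OR]: union of children's cut sets → 6 cut set(s).
Elevator stuck between floors [AND]: one cut set from each child combined → 4 × 6 × 1 = 24 cut set(s).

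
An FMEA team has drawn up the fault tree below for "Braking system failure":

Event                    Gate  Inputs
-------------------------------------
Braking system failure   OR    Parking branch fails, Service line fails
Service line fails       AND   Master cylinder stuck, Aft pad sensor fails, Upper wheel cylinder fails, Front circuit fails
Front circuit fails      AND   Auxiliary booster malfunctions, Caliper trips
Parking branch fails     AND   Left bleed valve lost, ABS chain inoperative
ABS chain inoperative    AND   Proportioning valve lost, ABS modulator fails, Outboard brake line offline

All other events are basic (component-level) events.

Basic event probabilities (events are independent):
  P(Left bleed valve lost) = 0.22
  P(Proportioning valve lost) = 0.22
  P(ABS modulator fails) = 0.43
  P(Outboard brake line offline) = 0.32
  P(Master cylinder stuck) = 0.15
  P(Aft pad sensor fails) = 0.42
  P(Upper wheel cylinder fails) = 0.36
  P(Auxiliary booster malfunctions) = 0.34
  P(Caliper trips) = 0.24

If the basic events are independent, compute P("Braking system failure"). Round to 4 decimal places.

P(ABS chain inoperative) [AND] = 0.22 × 0.43 × 0.32 = 0.030272
P(Parking branch fails) [AND] = 0.22 × 0.030272 = 0.006660
P(Front circuit fails) [AND] = 0.34 × 0.24 = 0.081600
P(Service line fails) [AND] = 0.15 × 0.42 × 0.36 × 0.081600 = 0.001851
P(Braking system failure) [OR] = 1 − (1−0.006660) × (1−0.001851) = 0.008499
Rounded to 4 decimal places: P(Braking system failure) ≈ 0.0085.

0.0085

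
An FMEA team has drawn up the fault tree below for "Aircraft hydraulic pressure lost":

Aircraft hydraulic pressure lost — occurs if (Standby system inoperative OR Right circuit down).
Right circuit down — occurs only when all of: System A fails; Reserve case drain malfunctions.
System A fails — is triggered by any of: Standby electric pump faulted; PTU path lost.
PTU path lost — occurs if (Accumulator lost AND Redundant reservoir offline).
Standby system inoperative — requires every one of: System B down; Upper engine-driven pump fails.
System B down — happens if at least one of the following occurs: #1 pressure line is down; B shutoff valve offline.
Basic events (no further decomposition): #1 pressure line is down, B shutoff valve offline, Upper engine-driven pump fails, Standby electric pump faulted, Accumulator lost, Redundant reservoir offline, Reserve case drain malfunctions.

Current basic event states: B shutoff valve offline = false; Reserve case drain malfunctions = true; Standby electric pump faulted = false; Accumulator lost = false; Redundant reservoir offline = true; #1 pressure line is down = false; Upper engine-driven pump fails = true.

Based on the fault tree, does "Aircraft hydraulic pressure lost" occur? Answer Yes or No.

System B down [OR]: #1 pressure line is down=not, B shutoff valve offline=not → no input occurs → does not occur.
Standby system inoperative [AND]: System B down=not, Upper engine-driven pump fails=occurs → not all inputs occur → does not occur.
PTU path lost [AND]: Accumulator lost=not, Redundant reservoir offline=occurs → not all inputs occur → does not occur.
System A fails [OR]: Standby electric pump faulted=not, PTU path lost=not → no input occurs → does not occur.
Right circuit down [AND]: System A fails=not, Reserve case drain malfunctions=occurs → not all inputs occur → does not occur.
Aircraft hydraulic pressure lost [OR]: Standby system inoperative=not, Right circuit down=not → no input occurs → does not occur.

No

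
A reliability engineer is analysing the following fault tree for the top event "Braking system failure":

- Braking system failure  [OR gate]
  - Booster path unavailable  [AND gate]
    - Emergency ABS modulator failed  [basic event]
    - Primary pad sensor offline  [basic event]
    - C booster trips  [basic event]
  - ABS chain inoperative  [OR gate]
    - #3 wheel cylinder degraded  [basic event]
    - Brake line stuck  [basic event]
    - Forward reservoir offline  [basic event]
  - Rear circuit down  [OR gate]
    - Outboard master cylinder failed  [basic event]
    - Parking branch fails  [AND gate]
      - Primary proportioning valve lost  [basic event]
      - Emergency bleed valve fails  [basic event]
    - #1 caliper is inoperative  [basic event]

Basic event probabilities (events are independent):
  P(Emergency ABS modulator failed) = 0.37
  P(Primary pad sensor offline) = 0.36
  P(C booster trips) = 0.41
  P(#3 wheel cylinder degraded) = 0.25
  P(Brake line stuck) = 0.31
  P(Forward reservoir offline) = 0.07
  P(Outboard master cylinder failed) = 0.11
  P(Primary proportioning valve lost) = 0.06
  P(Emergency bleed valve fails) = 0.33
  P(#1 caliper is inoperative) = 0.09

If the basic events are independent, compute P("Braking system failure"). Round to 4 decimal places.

P(Booster path unavailable) [AND] = 0.37 × 0.36 × 0.41 = 0.054612
P(ABS chain inoperative) [OR] = 1 − (1−0.25) × (1−0.31) × (1−0.07) = 0.518725
P(Parking branch fails) [AND] = 0.06 × 0.33 = 0.019800
P(Rear circuit down) [OR] = 1 − (1−0.11) × (1−0.019800) × (1−0.09) = 0.206136
P(Braking system failure) [OR] = 1 − (1−0.054612) × (1−0.518725) × (1−0.206136) = 0.638799
Rounded to 4 decimal places: P(Braking system failure) ≈ 0.6388.

0.6388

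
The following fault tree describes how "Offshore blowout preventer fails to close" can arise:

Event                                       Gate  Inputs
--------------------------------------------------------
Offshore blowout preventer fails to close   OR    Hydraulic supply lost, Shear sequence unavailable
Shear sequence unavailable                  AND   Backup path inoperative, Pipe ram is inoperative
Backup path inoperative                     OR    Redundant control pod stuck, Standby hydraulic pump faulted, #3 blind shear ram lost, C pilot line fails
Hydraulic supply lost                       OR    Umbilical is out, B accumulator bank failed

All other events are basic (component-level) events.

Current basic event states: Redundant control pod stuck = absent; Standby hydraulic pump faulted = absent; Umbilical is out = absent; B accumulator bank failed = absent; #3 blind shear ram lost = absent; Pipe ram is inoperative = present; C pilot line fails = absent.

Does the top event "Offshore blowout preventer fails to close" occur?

No

Hydraulic supply lost [OR]: Umbilical is out=not, B accumulator bank failed=not → no input occurs → does not occur.
Backup path inoperative [OR]: Redundant control pod stuck=not, Standby hydraulic pump faulted=not, #3 blind shear ram lost=not, C pilot line fails=not → no input occurs → does not occur.
Shear sequence unavailable [AND]: Backup path inoperative=not, Pipe ram is inoperative=occurs → not all inputs occur → does not occur.
Offshore blowout preventer fails to close [OR]: Hydraulic supply lost=not, Shear sequence unavailable=not → no input occurs → does not occur.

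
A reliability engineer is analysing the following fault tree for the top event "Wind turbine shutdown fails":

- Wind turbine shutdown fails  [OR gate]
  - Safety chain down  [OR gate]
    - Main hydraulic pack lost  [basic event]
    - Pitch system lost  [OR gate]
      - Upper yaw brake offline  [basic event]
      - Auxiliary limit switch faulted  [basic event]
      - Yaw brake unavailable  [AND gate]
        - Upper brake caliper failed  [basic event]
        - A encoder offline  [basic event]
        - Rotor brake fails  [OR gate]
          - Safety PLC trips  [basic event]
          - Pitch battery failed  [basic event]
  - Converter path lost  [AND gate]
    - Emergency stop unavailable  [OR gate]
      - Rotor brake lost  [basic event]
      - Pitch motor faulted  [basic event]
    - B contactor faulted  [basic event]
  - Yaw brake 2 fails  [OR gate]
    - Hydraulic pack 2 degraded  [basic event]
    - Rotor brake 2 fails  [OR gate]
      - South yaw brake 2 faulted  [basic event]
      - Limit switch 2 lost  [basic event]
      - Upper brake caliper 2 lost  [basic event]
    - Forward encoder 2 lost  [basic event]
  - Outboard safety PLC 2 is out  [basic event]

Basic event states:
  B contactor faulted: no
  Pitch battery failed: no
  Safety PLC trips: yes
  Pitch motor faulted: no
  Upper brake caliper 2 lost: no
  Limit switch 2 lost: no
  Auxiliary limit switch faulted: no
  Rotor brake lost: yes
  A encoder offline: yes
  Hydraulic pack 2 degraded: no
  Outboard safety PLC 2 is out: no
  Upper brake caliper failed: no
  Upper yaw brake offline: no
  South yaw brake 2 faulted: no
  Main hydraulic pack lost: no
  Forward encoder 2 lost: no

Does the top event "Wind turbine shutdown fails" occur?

No

Rotor brake fails [OR]: Safety PLC trips=occurs, Pitch battery failed=not → at least one input occurs → occurs.
Yaw brake unavailable [AND]: Upper brake caliper failed=not, A encoder offline=occurs, Rotor brake fails=occurs → not all inputs occur → does not occur.
Pitch system lost [OR]: Upper yaw brake offline=not, Auxiliary limit switch faulted=not, Yaw brake unavailable=not → no input occurs → does not occur.
Safety chain down [OR]: Main hydraulic pack lost=not, Pitch system lost=not → no input occurs → does not occur.
Emergency stop unavailable [OR]: Rotor brake lost=occurs, Pitch motor faulted=not → at least one input occurs → occurs.
Converter path lost [AND]: Emergency stop unavailable=occurs, B contactor faulted=not → not all inputs occur → does not occur.
Rotor brake 2 fails [OR]: South yaw brake 2 faulted=not, Limit switch 2 lost=not, Upper brake caliper 2 lost=not → no input occurs → does not occur.
Yaw brake 2 fails [OR]: Hydraulic pack 2 degraded=not, Rotor brake 2 fails=not, Forward encoder 2 lost=not → no input occurs → does not occur.
Wind turbine shutdown fails [OR]: Safety chain down=not, Converter path lost=not, Yaw brake 2 fails=not, Outboard safety PLC 2 is out=not → no input occurs → does not occur.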